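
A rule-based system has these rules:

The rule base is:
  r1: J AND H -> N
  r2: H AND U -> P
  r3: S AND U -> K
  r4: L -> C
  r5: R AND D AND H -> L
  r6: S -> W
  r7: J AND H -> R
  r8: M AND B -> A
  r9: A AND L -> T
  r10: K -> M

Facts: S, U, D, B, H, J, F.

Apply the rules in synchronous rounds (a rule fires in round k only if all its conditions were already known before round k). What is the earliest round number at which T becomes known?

4

[1] r1 [J AND H -> N]; r2 [H AND U -> P]; r3 [S AND U -> K]; r6 [S -> W]; r7 [J AND H -> R]. ⇒ new: N, P, K, W, R.
[2] r5 [R AND D AND H -> L]; r10 [K -> M]. ⇒ new: L, M.
[3] r4 [L -> C]; r8 [M AND B -> A]. ⇒ new: C, A.
[4] r9 [A AND L -> T]. ⇒ new: T.
T first appears in round 4.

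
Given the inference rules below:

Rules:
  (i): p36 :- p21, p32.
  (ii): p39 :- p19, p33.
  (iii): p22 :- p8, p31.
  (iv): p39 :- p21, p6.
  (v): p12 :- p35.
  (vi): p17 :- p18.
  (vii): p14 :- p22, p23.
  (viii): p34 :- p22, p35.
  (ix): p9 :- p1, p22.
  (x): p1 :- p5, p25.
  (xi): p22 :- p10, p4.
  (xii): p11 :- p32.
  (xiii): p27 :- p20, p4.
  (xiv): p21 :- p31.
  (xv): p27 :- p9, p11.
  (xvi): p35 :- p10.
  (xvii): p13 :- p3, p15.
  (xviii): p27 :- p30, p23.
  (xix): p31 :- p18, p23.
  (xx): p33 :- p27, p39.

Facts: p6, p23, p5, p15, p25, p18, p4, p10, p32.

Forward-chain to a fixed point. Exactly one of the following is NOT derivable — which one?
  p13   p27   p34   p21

Round 1 — (vi), (x), (xi), (xii), (xvi), (xix), derive p17, p1, p22, p11, p35, p31.
Round 2 — (v), (vii), (viii), (ix), (xiv), derive p12, p14, p34, p9, p21.
Round 3 — (i), (iv), (xv), derive p36, p39, p27.
Round 4 — (xx), derive p33.
Derived: p21 (round 2), p27 (round 3), p34 (round 2). p13 never appears in any round.

p13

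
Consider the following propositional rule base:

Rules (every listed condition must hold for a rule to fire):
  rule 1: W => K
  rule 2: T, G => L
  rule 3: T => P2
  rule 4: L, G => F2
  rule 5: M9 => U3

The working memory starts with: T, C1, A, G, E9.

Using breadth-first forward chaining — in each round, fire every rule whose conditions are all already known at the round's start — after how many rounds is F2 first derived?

2

Round 1: rule 2 [T, G => L]; rule 3 [T => P2]. New: L, P2.
Round 2: rule 4 [L, G => F2]. New: F2.
F2 first appears in round 2.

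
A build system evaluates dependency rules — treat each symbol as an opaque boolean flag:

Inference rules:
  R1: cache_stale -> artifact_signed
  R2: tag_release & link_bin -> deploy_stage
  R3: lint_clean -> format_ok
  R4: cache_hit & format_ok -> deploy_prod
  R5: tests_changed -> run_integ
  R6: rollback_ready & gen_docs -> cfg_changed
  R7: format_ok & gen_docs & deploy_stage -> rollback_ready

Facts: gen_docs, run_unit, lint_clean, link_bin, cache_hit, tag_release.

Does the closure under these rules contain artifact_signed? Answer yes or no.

no

Round 1 — R2, R3, derive deploy_stage, format_ok.
Round 2 — R4, R7, derive deploy_prod, rollback_ready.
Round 3 — R6, derive cfg_changed.
Fixed point reached. artifact_signed is concluded only by R1; R1 needs cache_stale (never derived).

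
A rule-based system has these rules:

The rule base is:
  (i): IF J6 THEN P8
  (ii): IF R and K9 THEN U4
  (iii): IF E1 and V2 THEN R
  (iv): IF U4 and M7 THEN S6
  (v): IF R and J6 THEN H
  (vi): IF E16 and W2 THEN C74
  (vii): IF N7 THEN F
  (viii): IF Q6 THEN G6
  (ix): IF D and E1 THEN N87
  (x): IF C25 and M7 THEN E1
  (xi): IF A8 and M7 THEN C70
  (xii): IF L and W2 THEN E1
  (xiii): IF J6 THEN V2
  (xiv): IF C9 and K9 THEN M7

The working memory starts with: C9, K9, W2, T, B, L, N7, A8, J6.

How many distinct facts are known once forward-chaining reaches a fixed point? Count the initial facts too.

Round 1 fires (i), (vii), (xii), (xiii), (xiv), giving P8, F, E1, V2, M7.
Round 2 fires (iii), (xi), giving R, C70.
Round 3 fires (ii), (v), giving U4, H.
Round 4 fires (iv), giving S6.
Closure: {A8, B, C70, C9, E1, F, H, J6, K9, L, M7, N7, P8, R, S6, T, U4, V2, W2} — 19 facts.

19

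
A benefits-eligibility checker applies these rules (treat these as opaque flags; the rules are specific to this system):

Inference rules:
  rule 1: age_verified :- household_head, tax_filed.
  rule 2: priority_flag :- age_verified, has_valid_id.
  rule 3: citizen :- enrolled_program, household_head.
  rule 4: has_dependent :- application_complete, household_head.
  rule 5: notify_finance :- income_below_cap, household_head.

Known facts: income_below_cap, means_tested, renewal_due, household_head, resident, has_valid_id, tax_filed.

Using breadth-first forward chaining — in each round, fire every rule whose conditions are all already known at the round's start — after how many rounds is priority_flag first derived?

Round 1 fires rule 1, rule 5, giving age_verified, notify_finance.
Round 2 fires rule 2, giving priority_flag.
priority_flag first appears in round 2.

2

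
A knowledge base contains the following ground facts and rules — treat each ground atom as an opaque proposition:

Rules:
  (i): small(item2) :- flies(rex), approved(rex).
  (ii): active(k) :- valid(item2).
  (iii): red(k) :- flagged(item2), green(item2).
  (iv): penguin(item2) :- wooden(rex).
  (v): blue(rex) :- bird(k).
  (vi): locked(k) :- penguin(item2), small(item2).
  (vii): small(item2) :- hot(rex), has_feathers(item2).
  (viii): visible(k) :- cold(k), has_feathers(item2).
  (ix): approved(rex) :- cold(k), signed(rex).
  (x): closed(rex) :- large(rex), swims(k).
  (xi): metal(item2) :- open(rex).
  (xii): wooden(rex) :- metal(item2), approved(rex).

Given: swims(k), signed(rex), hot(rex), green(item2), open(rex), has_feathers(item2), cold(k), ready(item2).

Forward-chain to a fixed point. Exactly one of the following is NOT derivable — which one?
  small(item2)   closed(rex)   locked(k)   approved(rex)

Round 1 fires (vii), (viii), (ix), (xi), giving small(item2), visible(k), approved(rex), metal(item2).
Round 2 fires (xii), giving wooden(rex).
Round 3 fires (iv), giving penguin(item2).
Round 4 fires (vi), giving locked(k).
Derived: locked(k) (round 4), small(item2) (round 1), approved(rex) (round 1). closed(rex) never appears in any round.

closed(rex)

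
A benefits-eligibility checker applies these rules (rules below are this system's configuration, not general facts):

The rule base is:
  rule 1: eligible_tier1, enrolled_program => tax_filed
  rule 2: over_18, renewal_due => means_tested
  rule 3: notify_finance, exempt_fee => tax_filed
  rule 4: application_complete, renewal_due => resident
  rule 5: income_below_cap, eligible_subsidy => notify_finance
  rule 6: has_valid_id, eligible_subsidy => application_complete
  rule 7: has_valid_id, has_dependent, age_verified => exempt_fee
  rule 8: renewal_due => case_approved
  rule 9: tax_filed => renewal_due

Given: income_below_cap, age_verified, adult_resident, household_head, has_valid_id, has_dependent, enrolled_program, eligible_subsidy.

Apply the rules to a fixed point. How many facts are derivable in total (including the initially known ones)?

Round 1 fires rule 5, rule 6, rule 7, giving notify_finance, application_complete, exempt_fee.
Round 2 fires rule 3, giving tax_filed.
Round 3 fires rule 9, giving renewal_due.
Round 4 fires rule 4, rule 8, giving resident, case_approved.
Closure: {adult_resident, age_verified, application_complete, case_approved, eligible_subsidy, enrolled_program, exempt_fee, has_dependent, has_valid_id, household_head, income_below_cap, notify_finance, renewal_due, resident, tax_filed} — 15 facts.

15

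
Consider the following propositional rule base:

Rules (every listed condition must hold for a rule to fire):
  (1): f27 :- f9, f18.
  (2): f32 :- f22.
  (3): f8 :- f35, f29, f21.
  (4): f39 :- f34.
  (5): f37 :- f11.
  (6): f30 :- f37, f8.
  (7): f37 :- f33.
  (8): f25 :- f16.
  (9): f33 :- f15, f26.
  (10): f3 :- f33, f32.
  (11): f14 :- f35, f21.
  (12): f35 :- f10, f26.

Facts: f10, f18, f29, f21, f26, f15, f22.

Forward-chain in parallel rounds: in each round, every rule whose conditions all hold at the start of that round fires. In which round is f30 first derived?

3

Round 1: (2) [f32 :- f22.]; (9) [f33 :- f15, f26.]; (12) [f35 :- f10, f26.]. Adds f32, f33, f35.
Round 2: (3) [f8 :- f35, f29, f21.]; (7) [f37 :- f33.]; (10) [f3 :- f33, f32.]; (11) [f14 :- f35, f21.]. Adds f8, f37, f3, f14.
Round 3: (6) [f30 :- f37, f8.]. Adds f30.
f30 first appears in round 3.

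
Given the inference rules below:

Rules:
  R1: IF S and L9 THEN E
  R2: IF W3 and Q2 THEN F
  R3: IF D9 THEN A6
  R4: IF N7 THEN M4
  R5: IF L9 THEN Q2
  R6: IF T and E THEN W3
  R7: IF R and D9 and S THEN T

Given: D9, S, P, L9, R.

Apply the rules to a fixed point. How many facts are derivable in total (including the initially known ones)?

Round 1: R1 [IF S and L9 THEN E]; R3 [IF D9 THEN A6]; R5 [IF L9 THEN Q2]; R7 [IF R and D9 and S THEN T]. Adds E, A6, Q2, T.
Round 2: R6 [IF T and E THEN W3]. Adds W3.
Round 3: R2 [IF W3 and Q2 THEN F]. Adds F.
Closure: {A6, D9, E, F, L9, P, Q2, R, S, T, W3} — 11 facts.

11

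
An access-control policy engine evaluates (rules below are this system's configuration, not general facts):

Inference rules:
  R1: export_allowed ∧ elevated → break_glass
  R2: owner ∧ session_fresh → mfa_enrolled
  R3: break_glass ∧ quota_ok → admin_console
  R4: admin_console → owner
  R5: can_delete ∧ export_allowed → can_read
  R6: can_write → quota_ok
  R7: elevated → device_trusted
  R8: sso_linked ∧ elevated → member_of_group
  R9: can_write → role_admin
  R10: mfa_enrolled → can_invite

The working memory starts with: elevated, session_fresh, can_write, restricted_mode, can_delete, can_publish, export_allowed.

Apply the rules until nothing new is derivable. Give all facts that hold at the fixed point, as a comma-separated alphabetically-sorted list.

admin_console, break_glass, can_delete, can_invite, can_publish, can_read, can_write, device_trusted, elevated, export_allowed, mfa_enrolled, owner, quota_ok, restricted_mode, role_admin, session_fresh

Round 1: R1 [export_allowed ∧ elevated → break_glass]; R5 [can_delete ∧ export_allowed → can_read]; R6 [can_write → quota_ok]; R7 [elevated → device_trusted]; R9 [can_write → role_admin]. New: break_glass, can_read, quota_ok, device_trusted, role_admin.
Round 2: R3 [break_glass ∧ quota_ok → admin_console]. New: admin_console.
Round 3: R4 [admin_console → owner]. New: owner.
Round 4: R2 [owner ∧ session_fresh → mfa_enrolled]. New: mfa_enrolled.
Round 5: R10 [mfa_enrolled → can_invite]. New: can_invite.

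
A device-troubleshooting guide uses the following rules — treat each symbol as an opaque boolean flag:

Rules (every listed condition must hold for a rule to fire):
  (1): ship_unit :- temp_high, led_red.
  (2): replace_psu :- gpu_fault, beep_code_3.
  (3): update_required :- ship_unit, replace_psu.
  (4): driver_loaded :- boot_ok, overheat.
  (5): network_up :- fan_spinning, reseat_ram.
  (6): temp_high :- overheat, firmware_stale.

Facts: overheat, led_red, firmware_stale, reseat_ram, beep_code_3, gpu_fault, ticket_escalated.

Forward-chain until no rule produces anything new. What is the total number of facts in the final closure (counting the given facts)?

Round 1 fires (2), (6), giving replace_psu, temp_high.
Round 2 fires (1), giving ship_unit.
Round 3 fires (3), giving update_required.
Closure: {beep_code_3, firmware_stale, gpu_fault, led_red, overheat, replace_psu, reseat_ram, ship_unit, temp_high, ticket_escalated, update_required} — 11 facts.

11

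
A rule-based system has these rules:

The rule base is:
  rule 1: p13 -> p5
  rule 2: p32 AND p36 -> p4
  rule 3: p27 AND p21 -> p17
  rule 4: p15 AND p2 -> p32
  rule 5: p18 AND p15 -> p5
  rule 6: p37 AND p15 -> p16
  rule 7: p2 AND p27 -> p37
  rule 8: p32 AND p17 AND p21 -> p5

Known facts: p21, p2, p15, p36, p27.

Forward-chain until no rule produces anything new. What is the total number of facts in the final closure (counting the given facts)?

Round 1 — rule 3, rule 4, rule 7, derive p17, p32, p37.
Round 2 — rule 2, rule 6, rule 8, derive p4, p16, p5.
Closure: {p15, p16, p17, p2, p21, p27, p32, p36, p37, p4, p5} — 11 facts.

11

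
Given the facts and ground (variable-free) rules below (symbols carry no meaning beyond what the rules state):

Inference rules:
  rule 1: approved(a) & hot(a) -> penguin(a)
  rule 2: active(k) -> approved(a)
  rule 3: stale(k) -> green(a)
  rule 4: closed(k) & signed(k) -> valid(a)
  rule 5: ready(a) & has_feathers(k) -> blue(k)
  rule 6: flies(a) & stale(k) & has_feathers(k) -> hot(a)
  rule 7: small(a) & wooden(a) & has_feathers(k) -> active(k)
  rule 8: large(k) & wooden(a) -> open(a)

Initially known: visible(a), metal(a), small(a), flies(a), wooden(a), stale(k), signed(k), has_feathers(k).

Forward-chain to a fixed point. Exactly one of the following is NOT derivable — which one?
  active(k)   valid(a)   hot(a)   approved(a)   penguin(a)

Round 1: rule 3 [stale(k) -> green(a)]; rule 6 [flies(a) & stale(k) & has_feathers(k) -> hot(a)]; rule 7 [small(a) & wooden(a) & has_feathers(k) -> active(k)]. New: green(a), hot(a), active(k).
Round 2: rule 2 [active(k) -> approved(a)]. New: approved(a).
Round 3: rule 1 [approved(a) & hot(a) -> penguin(a)]. New: penguin(a).
Derived: penguin(a) (round 3), hot(a) (round 1), approved(a) (round 2), active(k) (round 1). valid(a) never appears in any round.

valid(a)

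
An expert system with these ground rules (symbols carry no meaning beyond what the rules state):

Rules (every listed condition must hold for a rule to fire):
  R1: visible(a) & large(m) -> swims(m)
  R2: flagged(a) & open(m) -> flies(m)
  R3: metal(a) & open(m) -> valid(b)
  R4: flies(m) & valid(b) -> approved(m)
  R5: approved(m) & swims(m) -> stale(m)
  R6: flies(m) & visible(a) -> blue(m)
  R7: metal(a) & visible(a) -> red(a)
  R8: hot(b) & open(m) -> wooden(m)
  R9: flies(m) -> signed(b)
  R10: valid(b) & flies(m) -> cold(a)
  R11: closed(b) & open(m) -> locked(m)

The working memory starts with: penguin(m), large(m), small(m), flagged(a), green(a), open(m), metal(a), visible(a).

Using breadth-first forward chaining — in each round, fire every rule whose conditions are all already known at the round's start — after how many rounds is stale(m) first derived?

3

Round 1 — R1, R2, R3, R7, derive swims(m), flies(m), valid(b), red(a).
Round 2 — R4, R6, R9, R10, derive approved(m), blue(m), signed(b), cold(a).
Round 3 — R5, derive stale(m).
stale(m) first appears in round 3.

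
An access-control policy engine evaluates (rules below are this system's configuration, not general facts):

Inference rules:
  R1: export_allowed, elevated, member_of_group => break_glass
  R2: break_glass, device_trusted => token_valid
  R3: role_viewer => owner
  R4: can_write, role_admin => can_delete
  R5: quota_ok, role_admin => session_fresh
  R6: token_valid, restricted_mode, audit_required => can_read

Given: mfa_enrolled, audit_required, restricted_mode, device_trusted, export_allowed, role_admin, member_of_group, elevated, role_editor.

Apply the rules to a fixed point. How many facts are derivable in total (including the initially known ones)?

12

Round 1 — R1, derive break_glass.
Round 2 — R2, derive token_valid.
Round 3 — R6, derive can_read.
Closure: {audit_required, break_glass, can_read, device_trusted, elevated, export_allowed, member_of_group, mfa_enrolled, restricted_mode, role_admin, role_editor, token_valid} — 12 facts.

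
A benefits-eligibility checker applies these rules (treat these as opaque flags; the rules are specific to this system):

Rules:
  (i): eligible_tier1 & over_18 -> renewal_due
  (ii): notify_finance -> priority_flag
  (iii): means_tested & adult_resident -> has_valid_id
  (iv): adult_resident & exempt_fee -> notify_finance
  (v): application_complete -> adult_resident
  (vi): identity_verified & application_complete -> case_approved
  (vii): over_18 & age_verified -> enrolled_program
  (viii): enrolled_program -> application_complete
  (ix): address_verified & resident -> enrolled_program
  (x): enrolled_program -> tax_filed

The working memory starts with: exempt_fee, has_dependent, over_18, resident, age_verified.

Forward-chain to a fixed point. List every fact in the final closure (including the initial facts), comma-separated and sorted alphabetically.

adult_resident, age_verified, application_complete, enrolled_program, exempt_fee, has_dependent, notify_finance, over_18, priority_flag, resident, tax_filed

Round 1 — (vii), derive enrolled_program.
Round 2 — (viii), (x), derive application_complete, tax_filed.
Round 3 — (v), derive adult_resident.
Round 4 — (iv), derive notify_finance.
Round 5 — (ii), derive priority_flag.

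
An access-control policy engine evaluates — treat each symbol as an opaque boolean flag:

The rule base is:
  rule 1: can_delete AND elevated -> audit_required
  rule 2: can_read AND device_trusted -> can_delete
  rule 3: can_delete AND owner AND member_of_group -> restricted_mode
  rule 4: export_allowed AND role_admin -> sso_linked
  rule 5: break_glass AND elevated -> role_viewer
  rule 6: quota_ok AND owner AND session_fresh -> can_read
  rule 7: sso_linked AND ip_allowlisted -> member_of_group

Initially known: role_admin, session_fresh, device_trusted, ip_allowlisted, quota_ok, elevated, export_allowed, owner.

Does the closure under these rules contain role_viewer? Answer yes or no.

no

Round 1: rule 4 [export_allowed AND role_admin -> sso_linked]; rule 6 [quota_ok AND owner AND session_fresh -> can_read]. New: sso_linked, can_read.
Round 2: rule 2 [can_read AND device_trusted -> can_delete]; rule 7 [sso_linked AND ip_allowlisted -> member_of_group]. New: can_delete, member_of_group.
Round 3: rule 1 [can_delete AND elevated -> audit_required]; rule 3 [can_delete AND owner AND member_of_group -> restricted_mode]. New: audit_required, restricted_mode.
Fixed point reached. role_viewer is concluded only by rule 5; rule 5 needs break_glass (never derived).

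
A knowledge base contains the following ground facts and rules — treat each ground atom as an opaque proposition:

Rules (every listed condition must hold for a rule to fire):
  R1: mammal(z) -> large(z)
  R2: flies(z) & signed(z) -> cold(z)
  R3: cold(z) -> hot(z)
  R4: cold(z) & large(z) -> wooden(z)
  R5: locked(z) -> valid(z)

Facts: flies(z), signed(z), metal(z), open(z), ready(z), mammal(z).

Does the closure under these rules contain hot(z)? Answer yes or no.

yes

Round 1 — R1, R2, derive large(z), cold(z).
Round 2 — R3, R4, derive hot(z), wooden(z).
hot(z) appears in round 2, so it is derivable.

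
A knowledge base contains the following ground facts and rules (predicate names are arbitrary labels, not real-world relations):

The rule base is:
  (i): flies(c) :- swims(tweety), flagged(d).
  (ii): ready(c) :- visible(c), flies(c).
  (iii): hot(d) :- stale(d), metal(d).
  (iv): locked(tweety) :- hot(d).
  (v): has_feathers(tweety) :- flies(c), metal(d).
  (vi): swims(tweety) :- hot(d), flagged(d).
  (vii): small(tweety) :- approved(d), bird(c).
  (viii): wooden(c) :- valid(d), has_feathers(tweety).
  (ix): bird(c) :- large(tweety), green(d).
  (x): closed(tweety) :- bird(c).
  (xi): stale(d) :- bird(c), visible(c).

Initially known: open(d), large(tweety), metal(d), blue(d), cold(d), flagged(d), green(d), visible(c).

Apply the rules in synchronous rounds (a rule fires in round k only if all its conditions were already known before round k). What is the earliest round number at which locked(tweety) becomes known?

Round 1 fires (ix), giving bird(c).
Round 2 fires (x), (xi), giving closed(tweety), stale(d).
Round 3 fires (iii), giving hot(d).
Round 4 fires (iv), (vi), giving locked(tweety), swims(tweety).
locked(tweety) first appears in round 4.

4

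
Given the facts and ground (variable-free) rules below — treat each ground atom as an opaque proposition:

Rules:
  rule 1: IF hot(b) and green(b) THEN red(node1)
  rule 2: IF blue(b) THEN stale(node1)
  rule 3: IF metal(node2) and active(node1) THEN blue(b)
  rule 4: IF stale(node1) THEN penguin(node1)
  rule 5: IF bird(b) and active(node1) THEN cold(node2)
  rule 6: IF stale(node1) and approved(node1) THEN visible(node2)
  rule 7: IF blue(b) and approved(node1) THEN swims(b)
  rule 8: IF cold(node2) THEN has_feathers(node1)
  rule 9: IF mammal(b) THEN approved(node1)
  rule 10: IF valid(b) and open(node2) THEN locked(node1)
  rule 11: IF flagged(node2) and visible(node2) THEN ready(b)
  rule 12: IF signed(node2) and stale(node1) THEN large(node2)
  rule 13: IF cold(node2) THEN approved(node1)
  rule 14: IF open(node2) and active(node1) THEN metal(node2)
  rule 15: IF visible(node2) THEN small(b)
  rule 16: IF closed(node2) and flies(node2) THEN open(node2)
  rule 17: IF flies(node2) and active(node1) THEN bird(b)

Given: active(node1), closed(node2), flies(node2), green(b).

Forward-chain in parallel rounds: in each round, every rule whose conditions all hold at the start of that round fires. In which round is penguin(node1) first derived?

5

Round 1: rule 16 [IF closed(node2) and flies(node2) THEN open(node2)]; rule 17 [IF flies(node2) and active(node1) THEN bird(b)]. New: open(node2), bird(b).
Round 2: rule 5 [IF bird(b) and active(node1) THEN cold(node2)]; rule 14 [IF open(node2) and active(node1) THEN metal(node2)]. New: cold(node2), metal(node2).
Round 3: rule 3 [IF metal(node2) and active(node1) THEN blue(b)]; rule 8 [IF cold(node2) THEN has_feathers(node1)]; rule 13 [IF cold(node2) THEN approved(node1)]. New: blue(b), has_feathers(node1), approved(node1).
Round 4: rule 2 [IF blue(b) THEN stale(node1)]; rule 7 [IF blue(b) and approved(node1) THEN swims(b)]. New: stale(node1), swims(b).
Round 5: rule 4 [IF stale(node1) THEN penguin(node1)]; rule 6 [IF stale(node1) and approved(node1) THEN visible(node2)]. New: penguin(node1), visible(node2).
penguin(node1) first appears in round 5.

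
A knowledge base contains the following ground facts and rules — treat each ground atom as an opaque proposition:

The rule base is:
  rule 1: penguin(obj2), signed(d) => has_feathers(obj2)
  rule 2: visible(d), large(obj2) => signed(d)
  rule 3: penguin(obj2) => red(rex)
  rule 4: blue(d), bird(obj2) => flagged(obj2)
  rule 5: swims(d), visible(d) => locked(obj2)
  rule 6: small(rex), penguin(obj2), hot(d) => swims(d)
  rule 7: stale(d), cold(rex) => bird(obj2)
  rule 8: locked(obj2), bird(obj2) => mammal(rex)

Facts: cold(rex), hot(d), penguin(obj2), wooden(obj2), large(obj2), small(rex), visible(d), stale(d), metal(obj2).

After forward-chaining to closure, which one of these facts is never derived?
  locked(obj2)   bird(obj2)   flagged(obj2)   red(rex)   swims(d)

flagged(obj2)

Round 1: rule 2 [visible(d), large(obj2) => signed(d)]; rule 3 [penguin(obj2) => red(rex)]; rule 6 [small(rex), penguin(obj2), hot(d) => swims(d)]; rule 7 [stale(d), cold(rex) => bird(obj2)]. Adds signed(d), red(rex), swims(d), bird(obj2).
Round 2: rule 1 [penguin(obj2), signed(d) => has_feathers(obj2)]; rule 5 [swims(d), visible(d) => locked(obj2)]. Adds has_feathers(obj2), locked(obj2).
Round 3: rule 8 [locked(obj2), bird(obj2) => mammal(rex)]. Adds mammal(rex).
Derived: locked(obj2) (round 2), bird(obj2) (round 1), swims(d) (round 1), red(rex) (round 1). flagged(obj2) never appears in any round.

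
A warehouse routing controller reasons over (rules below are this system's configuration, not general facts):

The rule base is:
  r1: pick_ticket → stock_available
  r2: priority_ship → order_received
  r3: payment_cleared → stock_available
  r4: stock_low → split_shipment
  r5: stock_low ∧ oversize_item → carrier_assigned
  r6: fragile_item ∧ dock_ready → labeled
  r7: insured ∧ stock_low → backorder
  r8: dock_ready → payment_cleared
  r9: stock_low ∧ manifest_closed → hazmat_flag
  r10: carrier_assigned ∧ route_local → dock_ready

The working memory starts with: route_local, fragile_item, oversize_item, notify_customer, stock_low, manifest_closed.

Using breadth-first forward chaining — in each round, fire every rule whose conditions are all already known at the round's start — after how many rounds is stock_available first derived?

Round 1 fires r4, r5, r9, giving split_shipment, carrier_assigned, hazmat_flag.
Round 2 fires r10, giving dock_ready.
Round 3 fires r6, r8, giving labeled, payment_cleared.
Round 4 fires r3, giving stock_available.
stock_available first appears in round 4.

4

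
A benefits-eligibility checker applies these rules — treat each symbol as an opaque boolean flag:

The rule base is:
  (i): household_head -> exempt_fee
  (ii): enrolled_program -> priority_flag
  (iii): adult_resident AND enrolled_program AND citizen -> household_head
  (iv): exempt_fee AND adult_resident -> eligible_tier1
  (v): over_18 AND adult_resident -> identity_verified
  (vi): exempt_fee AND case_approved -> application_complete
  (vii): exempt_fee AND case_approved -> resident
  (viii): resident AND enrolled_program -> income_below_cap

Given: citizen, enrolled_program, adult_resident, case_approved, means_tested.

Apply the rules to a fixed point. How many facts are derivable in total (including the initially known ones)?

Round 1: (ii) [enrolled_program -> priority_flag]; (iii) [adult_resident AND enrolled_program AND citizen -> household_head]. Adds priority_flag, household_head.
Round 2: (i) [household_head -> exempt_fee]. Adds exempt_fee.
Round 3: (iv) [exempt_fee AND adult_resident -> eligible_tier1]; (vi) [exempt_fee AND case_approved -> application_complete]; (vii) [exempt_fee AND case_approved -> resident]. Adds eligible_tier1, application_complete, resident.
Round 4: (viii) [resident AND enrolled_program -> income_below_cap]. Adds income_below_cap.
Closure: {adult_resident, application_complete, case_approved, citizen, eligible_tier1, enrolled_program, exempt_fee, household_head, income_below_cap, means_tested, priority_flag, resident} — 12 facts.

12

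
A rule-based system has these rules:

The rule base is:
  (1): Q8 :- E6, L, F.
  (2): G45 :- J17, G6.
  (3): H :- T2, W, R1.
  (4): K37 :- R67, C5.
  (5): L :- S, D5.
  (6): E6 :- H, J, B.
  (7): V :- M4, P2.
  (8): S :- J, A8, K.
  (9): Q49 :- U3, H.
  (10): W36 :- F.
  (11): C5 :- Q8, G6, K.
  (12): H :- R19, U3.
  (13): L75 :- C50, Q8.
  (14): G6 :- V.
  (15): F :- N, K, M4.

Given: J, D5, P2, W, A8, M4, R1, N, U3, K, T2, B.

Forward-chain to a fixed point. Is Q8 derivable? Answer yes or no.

Round 1: (3) [H :- T2, W, R1.]; (7) [V :- M4, P2.]; (8) [S :- J, A8, K.]; (15) [F :- N, K, M4.]. New: H, V, S, F.
Round 2: (5) [L :- S, D5.]; (6) [E6 :- H, J, B.]; (9) [Q49 :- U3, H.]; (10) [W36 :- F.]; (14) [G6 :- V.]. New: L, E6, Q49, W36, G6.
Round 3: (1) [Q8 :- E6, L, F.]. New: Q8.
Round 4: (11) [C5 :- Q8, G6, K.]. New: C5.
Q8 appears in round 3, so it is derivable.

yes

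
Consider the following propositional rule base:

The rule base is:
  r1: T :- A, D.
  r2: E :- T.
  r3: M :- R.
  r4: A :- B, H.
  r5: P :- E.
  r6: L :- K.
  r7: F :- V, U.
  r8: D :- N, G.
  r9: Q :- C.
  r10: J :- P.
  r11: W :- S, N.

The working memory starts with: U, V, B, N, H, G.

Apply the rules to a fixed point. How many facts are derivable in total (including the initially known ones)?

Round 1 fires r4, r7, r8, giving A, F, D.
Round 2 fires r1, giving T.
Round 3 fires r2, giving E.
Round 4 fires r5, giving P.
Round 5 fires r10, giving J.
Closure: {A, B, D, E, F, G, H, J, N, P, T, U, V} — 13 facts.

13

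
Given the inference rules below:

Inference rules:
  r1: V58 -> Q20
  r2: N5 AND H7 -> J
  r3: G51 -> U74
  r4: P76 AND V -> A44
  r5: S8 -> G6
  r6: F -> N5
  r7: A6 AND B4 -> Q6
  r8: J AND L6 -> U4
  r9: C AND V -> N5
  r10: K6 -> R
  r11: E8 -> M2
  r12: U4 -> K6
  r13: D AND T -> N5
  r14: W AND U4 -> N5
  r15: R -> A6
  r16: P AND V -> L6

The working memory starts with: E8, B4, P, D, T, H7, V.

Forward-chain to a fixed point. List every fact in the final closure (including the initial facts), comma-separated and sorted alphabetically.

A6, B4, D, E8, H7, J, K6, L6, M2, N5, P, Q6, R, T, U4, V

Round 1: r11 [E8 -> M2]; r13 [D AND T -> N5]; r16 [P AND V -> L6]. Adds M2, N5, L6.
Round 2: r2 [N5 AND H7 -> J]. Adds J.
Round 3: r8 [J AND L6 -> U4]. Adds U4.
Round 4: r12 [U4 -> K6]. Adds K6.
Round 5: r10 [K6 -> R]. Adds R.
Round 6: r15 [R -> A6]. Adds A6.
Round 7: r7 [A6 AND B4 -> Q6]. Adds Q6.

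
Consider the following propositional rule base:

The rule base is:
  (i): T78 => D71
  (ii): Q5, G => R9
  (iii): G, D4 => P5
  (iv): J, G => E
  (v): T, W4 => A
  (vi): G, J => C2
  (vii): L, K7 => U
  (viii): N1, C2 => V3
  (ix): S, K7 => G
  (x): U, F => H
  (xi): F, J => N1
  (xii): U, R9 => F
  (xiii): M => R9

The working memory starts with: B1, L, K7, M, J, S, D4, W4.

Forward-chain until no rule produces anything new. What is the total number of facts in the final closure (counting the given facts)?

18

Round 1 — (vii), (ix), (xiii), derive U, G, R9.
Round 2 — (iii), (iv), (vi), (xii), derive P5, E, C2, F.
Round 3 — (x), (xi), derive H, N1.
Round 4 — (viii), derive V3.
Closure: {B1, C2, D4, E, F, G, H, J, K7, L, M, N1, P5, R9, S, U, V3, W4} — 18 facts.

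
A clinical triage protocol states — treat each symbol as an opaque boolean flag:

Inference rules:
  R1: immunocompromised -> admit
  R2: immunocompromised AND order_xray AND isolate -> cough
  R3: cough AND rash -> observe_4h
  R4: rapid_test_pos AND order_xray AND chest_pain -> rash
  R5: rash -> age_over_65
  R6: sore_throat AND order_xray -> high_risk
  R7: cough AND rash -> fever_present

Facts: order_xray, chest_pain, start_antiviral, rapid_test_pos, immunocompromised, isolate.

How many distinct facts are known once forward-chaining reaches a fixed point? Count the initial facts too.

12

Round 1: R1 [immunocompromised -> admit]; R2 [immunocompromised AND order_xray AND isolate -> cough]; R4 [rapid_test_pos AND order_xray AND chest_pain -> rash]. New: admit, cough, rash.
Round 2: R3 [cough AND rash -> observe_4h]; R5 [rash -> age_over_65]; R7 [cough AND rash -> fever_present]. New: observe_4h, age_over_65, fever_present.
Closure: {admit, age_over_65, chest_pain, cough, fever_present, immunocompromised, isolate, observe_4h, order_xray, rapid_test_pos, rash, start_antiviral} — 12 facts.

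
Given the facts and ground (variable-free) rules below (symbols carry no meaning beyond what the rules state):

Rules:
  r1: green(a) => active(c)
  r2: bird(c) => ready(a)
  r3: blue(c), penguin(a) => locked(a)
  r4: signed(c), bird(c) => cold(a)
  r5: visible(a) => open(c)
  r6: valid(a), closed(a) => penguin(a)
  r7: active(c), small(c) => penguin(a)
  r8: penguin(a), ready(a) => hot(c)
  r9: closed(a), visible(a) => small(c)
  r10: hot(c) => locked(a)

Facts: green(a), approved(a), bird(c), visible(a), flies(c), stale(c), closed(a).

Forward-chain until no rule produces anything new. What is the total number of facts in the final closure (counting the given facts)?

14

Round 1: r1 [green(a) => active(c)]; r2 [bird(c) => ready(a)]; r5 [visible(a) => open(c)]; r9 [closed(a), visible(a) => small(c)]. Adds active(c), ready(a), open(c), small(c).
Round 2: r7 [active(c), small(c) => penguin(a)]. Adds penguin(a).
Round 3: r8 [penguin(a), ready(a) => hot(c)]. Adds hot(c).
Round 4: r10 [hot(c) => locked(a)]. Adds locked(a).
Closure: {active(c), approved(a), bird(c), closed(a), flies(c), green(a), hot(c), locked(a), open(c), penguin(a), ready(a), small(c), stale(c), visible(a)} — 14 facts.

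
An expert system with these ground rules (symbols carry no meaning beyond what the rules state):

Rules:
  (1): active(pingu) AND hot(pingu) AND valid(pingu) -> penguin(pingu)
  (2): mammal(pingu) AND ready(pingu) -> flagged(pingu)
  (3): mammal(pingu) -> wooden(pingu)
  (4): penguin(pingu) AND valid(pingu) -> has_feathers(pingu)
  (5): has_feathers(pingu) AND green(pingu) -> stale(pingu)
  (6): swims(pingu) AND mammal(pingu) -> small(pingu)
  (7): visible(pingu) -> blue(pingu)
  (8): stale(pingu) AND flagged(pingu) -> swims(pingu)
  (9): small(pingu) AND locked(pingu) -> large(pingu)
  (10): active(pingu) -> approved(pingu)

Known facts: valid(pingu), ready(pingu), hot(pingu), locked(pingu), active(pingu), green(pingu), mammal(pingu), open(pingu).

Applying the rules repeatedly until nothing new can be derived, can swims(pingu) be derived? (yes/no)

[1] (1) [active(pingu) AND hot(pingu) AND valid(pingu) -> penguin(pingu)]; (2) [mammal(pingu) AND ready(pingu) -> flagged(pingu)]; (3) [mammal(pingu) -> wooden(pingu)]; (10) [active(pingu) -> approved(pingu)]. ⇒ new: penguin(pingu), flagged(pingu), wooden(pingu), approved(pingu).
[2] (4) [penguin(pingu) AND valid(pingu) -> has_feathers(pingu)]. ⇒ new: has_feathers(pingu).
[3] (5) [has_feathers(pingu) AND green(pingu) -> stale(pingu)]. ⇒ new: stale(pingu).
[4] (8) [stale(pingu) AND flagged(pingu) -> swims(pingu)]. ⇒ new: swims(pingu).
[5] (6) [swims(pingu) AND mammal(pingu) -> small(pingu)]. ⇒ new: small(pingu).
[6] (9) [small(pingu) AND locked(pingu) -> large(pingu)]. ⇒ new: large(pingu).
swims(pingu) appears in round 4, so it is derivable.

yes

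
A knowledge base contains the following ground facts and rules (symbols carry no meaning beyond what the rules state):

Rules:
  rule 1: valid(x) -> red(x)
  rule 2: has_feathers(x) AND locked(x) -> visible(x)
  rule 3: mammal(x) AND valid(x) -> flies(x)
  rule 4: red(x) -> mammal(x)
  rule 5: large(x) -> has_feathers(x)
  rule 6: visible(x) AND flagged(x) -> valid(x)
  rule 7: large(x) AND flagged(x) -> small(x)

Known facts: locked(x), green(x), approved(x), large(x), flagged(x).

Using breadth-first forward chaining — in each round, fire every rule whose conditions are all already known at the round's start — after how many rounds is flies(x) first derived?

Round 1: rule 5 [large(x) -> has_feathers(x)]; rule 7 [large(x) AND flagged(x) -> small(x)]. New: has_feathers(x), small(x).
Round 2: rule 2 [has_feathers(x) AND locked(x) -> visible(x)]. New: visible(x).
Round 3: rule 6 [visible(x) AND flagged(x) -> valid(x)]. New: valid(x).
Round 4: rule 1 [valid(x) -> red(x)]. New: red(x).
Round 5: rule 4 [red(x) -> mammal(x)]. New: mammal(x).
Round 6: rule 3 [mammal(x) AND valid(x) -> flies(x)]. New: flies(x).
flies(x) first appears in round 6.

6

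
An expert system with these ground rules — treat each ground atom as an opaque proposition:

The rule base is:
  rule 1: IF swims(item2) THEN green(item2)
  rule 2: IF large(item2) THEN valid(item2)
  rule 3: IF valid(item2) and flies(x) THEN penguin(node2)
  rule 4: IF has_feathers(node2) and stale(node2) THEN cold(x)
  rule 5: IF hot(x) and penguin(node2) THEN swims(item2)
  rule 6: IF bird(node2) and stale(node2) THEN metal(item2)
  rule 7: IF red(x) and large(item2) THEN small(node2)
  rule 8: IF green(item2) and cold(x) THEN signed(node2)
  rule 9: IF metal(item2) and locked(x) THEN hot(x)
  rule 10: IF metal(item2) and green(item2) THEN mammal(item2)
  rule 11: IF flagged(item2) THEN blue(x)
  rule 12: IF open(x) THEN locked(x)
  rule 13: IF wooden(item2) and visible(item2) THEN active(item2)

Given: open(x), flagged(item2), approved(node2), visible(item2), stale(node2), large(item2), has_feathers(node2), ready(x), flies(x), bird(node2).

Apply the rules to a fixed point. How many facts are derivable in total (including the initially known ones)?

21

Round 1 — rule 2, rule 4, rule 6, rule 11, rule 12, derive valid(item2), cold(x), metal(item2), blue(x), locked(x).
Round 2 — rule 3, rule 9, derive penguin(node2), hot(x).
Round 3 — rule 5, derive swims(item2).
Round 4 — rule 1, derive green(item2).
Round 5 — rule 8, rule 10, derive signed(node2), mammal(item2).
Closure: {approved(node2), bird(node2), blue(x), cold(x), flagged(item2), flies(x), green(item2), has_feathers(node2), hot(x), large(item2), locked(x), mammal(item2), metal(item2), open(x), penguin(node2), ready(x), signed(node2), stale(node2), swims(item2), valid(item2), visible(item2)} — 21 facts.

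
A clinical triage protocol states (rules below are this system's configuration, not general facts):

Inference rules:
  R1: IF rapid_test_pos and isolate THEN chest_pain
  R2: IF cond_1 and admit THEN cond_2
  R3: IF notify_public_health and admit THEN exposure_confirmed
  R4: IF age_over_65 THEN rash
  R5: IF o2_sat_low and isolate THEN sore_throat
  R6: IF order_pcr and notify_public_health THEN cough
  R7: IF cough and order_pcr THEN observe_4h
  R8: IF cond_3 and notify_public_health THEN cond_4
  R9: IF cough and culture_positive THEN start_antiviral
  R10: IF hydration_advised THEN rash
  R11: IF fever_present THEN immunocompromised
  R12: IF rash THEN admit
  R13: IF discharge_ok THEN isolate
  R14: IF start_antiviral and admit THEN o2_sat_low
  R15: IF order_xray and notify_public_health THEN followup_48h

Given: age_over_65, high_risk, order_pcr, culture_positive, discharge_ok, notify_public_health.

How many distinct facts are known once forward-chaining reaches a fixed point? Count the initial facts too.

[1] R4 [IF age_over_65 THEN rash]; R6 [IF order_pcr and notify_public_health THEN cough]; R13 [IF discharge_ok THEN isolate]. ⇒ new: rash, cough, isolate.
[2] R7 [IF cough and order_pcr THEN observe_4h]; R9 [IF cough and culture_positive THEN start_antiviral]; R12 [IF rash THEN admit]. ⇒ new: observe_4h, start_antiviral, admit.
[3] R3 [IF notify_public_health and admit THEN exposure_confirmed]; R14 [IF start_antiviral and admit THEN o2_sat_low]. ⇒ new: exposure_confirmed, o2_sat_low.
[4] R5 [IF o2_sat_low and isolate THEN sore_throat]. ⇒ new: sore_throat.
Closure: {admit, age_over_65, cough, culture_positive, discharge_ok, exposure_confirmed, high_risk, isolate, notify_public_health, o2_sat_low, observe_4h, order_pcr, rash, sore_throat, start_antiviral} — 15 facts.

15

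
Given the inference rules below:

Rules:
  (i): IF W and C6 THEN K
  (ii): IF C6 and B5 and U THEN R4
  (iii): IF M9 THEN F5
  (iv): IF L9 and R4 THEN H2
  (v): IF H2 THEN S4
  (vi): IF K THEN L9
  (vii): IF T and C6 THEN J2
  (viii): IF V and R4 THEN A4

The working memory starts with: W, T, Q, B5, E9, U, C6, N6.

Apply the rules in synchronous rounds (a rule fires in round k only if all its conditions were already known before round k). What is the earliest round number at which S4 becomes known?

4

Round 1 fires (i), (ii), (vii), giving K, R4, J2.
Round 2 fires (vi), giving L9.
Round 3 fires (iv), giving H2.
Round 4 fires (v), giving S4.
S4 first appears in round 4.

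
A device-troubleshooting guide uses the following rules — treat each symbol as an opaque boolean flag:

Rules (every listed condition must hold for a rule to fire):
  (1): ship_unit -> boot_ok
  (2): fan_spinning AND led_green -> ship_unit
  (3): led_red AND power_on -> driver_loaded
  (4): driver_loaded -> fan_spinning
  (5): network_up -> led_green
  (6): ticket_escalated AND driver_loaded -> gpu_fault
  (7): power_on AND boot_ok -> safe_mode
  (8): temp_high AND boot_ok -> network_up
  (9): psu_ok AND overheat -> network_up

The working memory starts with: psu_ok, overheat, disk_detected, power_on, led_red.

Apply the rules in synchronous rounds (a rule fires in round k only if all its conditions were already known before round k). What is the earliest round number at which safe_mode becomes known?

Round 1 fires (3), (9), giving driver_loaded, network_up.
Round 2 fires (4), (5), giving fan_spinning, led_green.
Round 3 fires (2), giving ship_unit.
Round 4 fires (1), giving boot_ok.
Round 5 fires (7), giving safe_mode.
safe_mode first appears in round 5.

5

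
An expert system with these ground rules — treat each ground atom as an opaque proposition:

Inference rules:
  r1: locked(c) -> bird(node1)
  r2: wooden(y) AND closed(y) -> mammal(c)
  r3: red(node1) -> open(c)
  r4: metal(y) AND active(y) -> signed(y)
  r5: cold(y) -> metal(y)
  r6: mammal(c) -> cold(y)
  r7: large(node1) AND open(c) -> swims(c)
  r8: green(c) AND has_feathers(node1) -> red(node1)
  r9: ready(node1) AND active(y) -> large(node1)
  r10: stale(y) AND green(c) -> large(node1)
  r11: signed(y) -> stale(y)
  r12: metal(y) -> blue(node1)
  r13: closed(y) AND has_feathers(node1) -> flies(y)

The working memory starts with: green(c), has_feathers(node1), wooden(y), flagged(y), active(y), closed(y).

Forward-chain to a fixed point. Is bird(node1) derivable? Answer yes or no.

Round 1: r2 [wooden(y) AND closed(y) -> mammal(c)]; r8 [green(c) AND has_feathers(node1) -> red(node1)]; r13 [closed(y) AND has_feathers(node1) -> flies(y)]. Adds mammal(c), red(node1), flies(y).
Round 2: r3 [red(node1) -> open(c)]; r6 [mammal(c) -> cold(y)]. Adds open(c), cold(y).
Round 3: r5 [cold(y) -> metal(y)]. Adds metal(y).
Round 4: r4 [metal(y) AND active(y) -> signed(y)]; r12 [metal(y) -> blue(node1)]. Adds signed(y), blue(node1).
Round 5: r11 [signed(y) -> stale(y)]. Adds stale(y).
Round 6: r10 [stale(y) AND green(c) -> large(node1)]. Adds large(node1).
Round 7: r7 [large(node1) AND open(c) -> swims(c)]. Adds swims(c).
Fixed point reached. bird(node1) is concluded only by r1; r1 needs locked(c) (never derived).

no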